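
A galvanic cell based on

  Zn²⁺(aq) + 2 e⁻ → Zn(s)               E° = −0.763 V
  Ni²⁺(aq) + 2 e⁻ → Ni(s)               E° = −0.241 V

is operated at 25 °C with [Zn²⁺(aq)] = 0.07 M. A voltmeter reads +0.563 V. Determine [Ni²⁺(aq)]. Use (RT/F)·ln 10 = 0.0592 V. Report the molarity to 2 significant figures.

1.7 M

The Ni²⁺/Ni couple has the larger reduction potential, so it is the cathode: E°cell = −0.241 − (−0.763) = +0.522 V and n = 2.
Since E = E° − (0.0592/n)·log Q, log Q = n(E° − E)/0.0592 = −1.385.
Balancing electrons gives Ni²⁺(aq) + Zn(s) → Ni(s) + Zn²⁺(aq); thus Q = [Zn²⁺(aq)] / [Ni²⁺(aq)].
Solving for the unknown gives log [Ni²⁺(aq)] = 0.230, so [Ni²⁺(aq)] ≈ 1.7 M.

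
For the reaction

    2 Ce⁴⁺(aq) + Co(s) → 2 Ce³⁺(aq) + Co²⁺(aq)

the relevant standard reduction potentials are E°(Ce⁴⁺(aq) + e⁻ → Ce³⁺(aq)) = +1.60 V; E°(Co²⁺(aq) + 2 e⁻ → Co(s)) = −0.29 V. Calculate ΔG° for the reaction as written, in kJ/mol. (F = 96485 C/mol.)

In the reaction as written Ce⁴⁺(aq) is reduced, so the Ce⁴⁺/Ce³⁺ couple is the cathode and Co²⁺/Co is the anode.
E°cell = +1.60 − (−0.29) = +1.89 V; balancing electrons gives n = 2.
ΔG° = −nFE°cell = −(2)(96485)(+1.89) J/mol = −365 kJ/mol.

−365 kJ/mol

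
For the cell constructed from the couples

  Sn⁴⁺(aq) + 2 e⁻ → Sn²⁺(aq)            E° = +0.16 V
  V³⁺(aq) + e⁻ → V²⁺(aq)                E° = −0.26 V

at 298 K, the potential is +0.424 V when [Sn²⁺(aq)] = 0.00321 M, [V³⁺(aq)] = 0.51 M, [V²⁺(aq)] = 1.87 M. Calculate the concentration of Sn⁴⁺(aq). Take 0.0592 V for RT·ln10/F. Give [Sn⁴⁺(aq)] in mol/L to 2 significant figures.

With Sn⁴⁺/Sn²⁺ at the cathode and V³⁺/V²⁺ at the anode, E°cell = +0.16 − (−0.26) = +0.42 V (n = 2).
Rearranging E = E° − (0.0592/n)·log Q gives log Q = 2(+0.42 − (+0.424))/0.0592 = −0.135.
Balancing electrons gives Sn⁴⁺(aq) + 2 V²⁺(aq) → Sn²⁺(aq) + 2 V³⁺(aq); thus Q = ([Sn²⁺(aq)]·[V³⁺(aq)]^2) / ([Sn⁴⁺(aq)]·[V²⁺(aq)]^2).
Solving for the unknown gives log [Sn⁴⁺(aq)] = −3.487, so [Sn⁴⁺(aq)] ≈ 0.00033 M.

0.00033 M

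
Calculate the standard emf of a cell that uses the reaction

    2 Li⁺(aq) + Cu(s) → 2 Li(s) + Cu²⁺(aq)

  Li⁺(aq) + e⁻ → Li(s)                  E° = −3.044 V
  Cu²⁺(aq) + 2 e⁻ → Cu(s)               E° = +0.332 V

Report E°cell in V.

−3.376 V

In the reaction as written, Li⁺(aq) is reduced (cathode) and Cu²⁺(aq) is produced by oxidation at the anode.
E°cell = E°(cathode) − E°(anode) = −3.044 − (+0.332) = −3.376 V.
The negative E°cell means the reaction is non-spontaneous in the direction written.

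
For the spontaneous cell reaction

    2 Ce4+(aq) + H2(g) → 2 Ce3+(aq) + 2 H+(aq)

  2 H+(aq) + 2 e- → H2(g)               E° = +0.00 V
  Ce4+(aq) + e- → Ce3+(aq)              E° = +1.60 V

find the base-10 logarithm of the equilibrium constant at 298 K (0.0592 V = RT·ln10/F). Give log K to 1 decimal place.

log K = 54.1

The Ce⁴⁺/Ce³⁺ couple is reduced (cathode); E°cell = +1.60 − (+0.00) = +1.60 V with n = 2.
At equilibrium E = 0, so log K = nE°cell / 0.0592 = (2)(+1.60) / 0.0592 = 54.1.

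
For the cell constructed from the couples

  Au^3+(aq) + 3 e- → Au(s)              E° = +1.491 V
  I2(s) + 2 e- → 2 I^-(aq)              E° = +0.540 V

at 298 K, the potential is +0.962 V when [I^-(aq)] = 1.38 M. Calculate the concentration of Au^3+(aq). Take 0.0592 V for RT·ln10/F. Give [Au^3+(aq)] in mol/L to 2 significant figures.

1.4 M

Au³⁺/Au is the cathode (higher E°); E°cell = +1.491 − (+0.540) = +0.951 V with n = 6.
Since E = E° − (0.0592/n)·log Q, log Q = n(E° − E)/0.0592 = −1.115.
For 2 Au^3+(aq) + 6 I^-(aq) → 2 Au(s) + 3 I2(s), the reaction quotient is Q = 1 / ([Au^3+(aq)]^2·[I^-(aq)]^6).
Isolating [Au^3+(aq)] in Q = 10^{−1.115} yields log [Au^3+(aq)] = 0.138, i.e. 1.4 M.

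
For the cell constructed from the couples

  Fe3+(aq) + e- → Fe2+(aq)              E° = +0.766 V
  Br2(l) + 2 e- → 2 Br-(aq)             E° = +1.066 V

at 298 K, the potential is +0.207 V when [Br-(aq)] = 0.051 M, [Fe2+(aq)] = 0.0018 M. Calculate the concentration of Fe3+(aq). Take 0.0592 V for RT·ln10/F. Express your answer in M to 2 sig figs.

1.3 M

The Br₂/Br⁻ couple has the larger reduction potential, so it is the cathode: E°cell = +1.066 − (+0.766) = +0.300 V and n = 2.
Since E = E° − (0.0592/n)·log Q, log Q = n(E° − E)/0.0592 = 3.142.
The balanced reaction is Br2(l) + 2 Fe2+(aq) → 2 Br-(aq) + 2 Fe3+(aq), so Q = ([Br-(aq)]^2·[Fe3+(aq)]^2) / [Fe2+(aq)]^2.
Solving for the unknown gives log [Fe3+(aq)] = 0.119, so [Fe3+(aq)] ≈ 1.3 M.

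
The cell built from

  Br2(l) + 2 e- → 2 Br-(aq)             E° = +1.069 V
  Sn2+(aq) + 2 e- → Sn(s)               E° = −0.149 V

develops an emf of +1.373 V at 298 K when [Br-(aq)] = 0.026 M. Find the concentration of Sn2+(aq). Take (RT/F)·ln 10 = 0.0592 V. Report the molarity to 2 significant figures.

0.0086 M

Br₂/Br⁻ is the cathode (higher E°); E°cell = +1.069 − (−0.149) = +1.218 V with n = 2.
From the Nernst equation, log Q = n(E° − E)/0.0592 = 2·(+1.218 − (+1.373))/0.0592 = −5.236.
For Br2(l) + Sn(s) → 2 Br-(aq) + Sn2+(aq), the reaction quotient is Q = [Br-(aq)]^2·[Sn2+(aq)].
Isolating [Sn2+(aq)] in Q = 10^{−5.236} yields log [Sn2+(aq)] = −2.066, i.e. 0.0086 M.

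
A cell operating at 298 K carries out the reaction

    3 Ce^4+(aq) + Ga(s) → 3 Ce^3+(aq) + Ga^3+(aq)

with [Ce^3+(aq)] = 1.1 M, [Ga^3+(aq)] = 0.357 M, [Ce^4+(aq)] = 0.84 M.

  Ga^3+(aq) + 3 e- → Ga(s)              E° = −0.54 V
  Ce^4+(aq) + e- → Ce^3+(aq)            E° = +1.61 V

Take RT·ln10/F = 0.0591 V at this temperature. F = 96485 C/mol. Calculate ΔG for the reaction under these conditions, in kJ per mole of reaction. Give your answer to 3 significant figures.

−623 kJ/mol

E°cell = +1.61 − (−0.54) = +2.15 V; the balanced reaction transfers n = 3 electrons.
Here Q = ([Ce^3+(aq)]^3·[Ga^3+(aq)]) / [Ce^4+(aq)]^3 = 0.802 (log Q = −0.096), giving E = +2.15 − (0.0591/3)·(−0.096) = +2.1519 V.
ΔG = −nFE = −(3)(96485)(+2.1519) J/mol = −623 kJ/mol.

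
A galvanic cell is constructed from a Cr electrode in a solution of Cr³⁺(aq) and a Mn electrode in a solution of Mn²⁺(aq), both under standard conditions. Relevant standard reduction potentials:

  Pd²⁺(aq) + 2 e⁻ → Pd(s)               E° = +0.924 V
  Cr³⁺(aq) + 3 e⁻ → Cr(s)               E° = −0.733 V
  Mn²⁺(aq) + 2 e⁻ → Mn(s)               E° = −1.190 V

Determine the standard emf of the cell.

+0.457 V

Of the two couples in this cell, the one with the more positive reduction potential is reduced at the cathode: here that is Cr³⁺/Cr (−0.733 V); Mn²⁺/Mn (−1.190 V) is the anode.
E°cell = E°(cathode) − E°(anode) = −0.733 − (−1.190) = +0.457 V.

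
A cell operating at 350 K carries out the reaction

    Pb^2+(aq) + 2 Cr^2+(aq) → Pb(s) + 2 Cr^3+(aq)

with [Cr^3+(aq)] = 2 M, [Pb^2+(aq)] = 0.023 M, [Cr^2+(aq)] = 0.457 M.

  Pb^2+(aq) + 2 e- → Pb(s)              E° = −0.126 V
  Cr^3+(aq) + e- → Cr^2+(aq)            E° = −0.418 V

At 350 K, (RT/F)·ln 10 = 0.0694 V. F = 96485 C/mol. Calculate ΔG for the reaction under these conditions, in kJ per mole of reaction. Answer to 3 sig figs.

−36.8 kJ/mol

The standard cell potential is −0.126 − (−0.418) = +0.292 V, with n = 2 electrons in the balanced equation.
The reaction quotient is [Cr^3+(aq)]^2 / ([Pb^2+(aq)]·[Cr^2+(aq)]^2) = 833; by Nernst, E = +0.292 − (0.0694/2)(2.920) = +0.1907 V.
Then ΔG = −nFE = −2 × 96485 × +0.1907 J/mol = −36.8 kJ/mol.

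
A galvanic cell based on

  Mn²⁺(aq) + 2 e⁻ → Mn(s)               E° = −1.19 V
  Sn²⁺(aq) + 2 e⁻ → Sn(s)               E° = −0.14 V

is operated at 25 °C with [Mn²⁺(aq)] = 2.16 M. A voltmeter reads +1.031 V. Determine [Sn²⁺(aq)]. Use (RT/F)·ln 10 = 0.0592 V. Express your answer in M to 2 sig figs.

0.49 M

Sn²⁺/Sn is the cathode (higher E°); E°cell = −0.14 − (−1.19) = +1.05 V with n = 2.
From the Nernst equation, log Q = n(E° − E)/0.0592 = 2·(+1.05 − (+1.031))/0.0592 = 0.642.
For Sn²⁺(aq) + Mn(s) → Sn(s) + Mn²⁺(aq), the reaction quotient is Q = [Mn²⁺(aq)] / [Sn²⁺(aq)].
Isolating [Sn²⁺(aq)] in Q = 10^{0.642} yields log [Sn²⁺(aq)] = −0.308, i.e. 0.49 M.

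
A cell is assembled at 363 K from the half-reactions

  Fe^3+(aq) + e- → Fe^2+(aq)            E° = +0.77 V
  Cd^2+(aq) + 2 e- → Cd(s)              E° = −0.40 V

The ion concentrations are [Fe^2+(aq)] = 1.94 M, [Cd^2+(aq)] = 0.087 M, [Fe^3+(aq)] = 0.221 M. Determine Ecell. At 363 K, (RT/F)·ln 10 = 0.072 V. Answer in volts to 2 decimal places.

+1.14 V

The Fe³⁺/Fe²⁺ couple has the more positive E°, so it is the cathode; Cd²⁺/Cd is the anode.
E°cell = E°cat − E°an = +0.77 − (−0.40) = +1.17 V; n = 2.
For the overall reaction 2 Fe^3+(aq) + Cd(s) → 2 Fe^2+(aq) + Cd^2+(aq), Q = ([Fe^2+(aq)]^2·[Cd^2+(aq)]) / [Fe^3+(aq)]^2 = 6.7, giving log Q = 0.826.
E = E° − (0.072/n)·log Q = +1.17 − (0.072/2)(0.826) = +1.14 V.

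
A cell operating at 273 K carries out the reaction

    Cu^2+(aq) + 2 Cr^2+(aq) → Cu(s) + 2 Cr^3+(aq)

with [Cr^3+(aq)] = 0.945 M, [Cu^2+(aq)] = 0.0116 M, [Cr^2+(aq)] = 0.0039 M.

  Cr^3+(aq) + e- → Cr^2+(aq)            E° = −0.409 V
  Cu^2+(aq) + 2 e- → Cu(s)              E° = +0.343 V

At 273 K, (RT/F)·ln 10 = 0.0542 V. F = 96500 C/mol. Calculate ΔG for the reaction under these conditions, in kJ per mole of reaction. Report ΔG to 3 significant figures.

−110 kJ/mol

With Cu²⁺/Cu reduced at the cathode, E°cell = +0.343 − (−0.409) = +0.752 V and n = 2.
The reaction quotient is [Cr^3+(aq)]^2 / ([Cu^2+(aq)]·[Cr^2+(aq)]^2) = 5.06×10^6; by Nernst, E = +0.752 − (0.0542/2)(6.704) = +0.5703 V.
Finally ΔG = −nFE = −(2)(96500 C/mol)(+0.5703 V) = −110 kJ/mol.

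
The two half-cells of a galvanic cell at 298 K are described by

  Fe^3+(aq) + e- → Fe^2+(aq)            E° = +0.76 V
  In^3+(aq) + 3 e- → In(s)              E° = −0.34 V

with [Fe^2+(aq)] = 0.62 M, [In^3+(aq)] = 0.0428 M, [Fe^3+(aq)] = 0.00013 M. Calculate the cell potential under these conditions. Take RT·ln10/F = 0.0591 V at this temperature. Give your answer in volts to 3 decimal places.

Fe³⁺/Fe²⁺ is reduced (cathode, E° = +0.76 V) and In³⁺/In is oxidized (anode).
The standard potential is +0.76 − (−0.34) = +1.10 V and the balanced reaction transfers n = 3 electrons.
The balanced reaction is 3 Fe^3+(aq) + In(s) → 3 Fe^2+(aq) + In^3+(aq), so Q = ([Fe^2+(aq)]^3·[In^3+(aq)]) / [Fe^3+(aq)]^3 = 4.64×10^9 and log Q = 9.667.
By the Nernst equation, E = +1.10 − (0.0591/3)·(9.667) = +0.910 V.

+0.910 V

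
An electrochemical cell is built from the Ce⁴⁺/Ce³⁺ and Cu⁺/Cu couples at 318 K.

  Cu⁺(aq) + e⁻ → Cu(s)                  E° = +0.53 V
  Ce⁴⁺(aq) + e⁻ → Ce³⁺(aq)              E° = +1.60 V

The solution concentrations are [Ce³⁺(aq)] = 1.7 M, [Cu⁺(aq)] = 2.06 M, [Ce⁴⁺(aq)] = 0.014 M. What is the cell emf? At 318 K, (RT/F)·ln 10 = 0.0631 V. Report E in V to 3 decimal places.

+0.919 V

Since E°(Ce⁴⁺/Ce³⁺) > E°(Cu⁺/Cu), Ce⁴⁺/Ce³⁺ serves as the cathode.
E°cell = E°cat − E°an = +1.60 − (+0.53) = +1.07 V; n = 1.
Balancing gives Ce⁴⁺(aq) + Cu(s) → Ce³⁺(aq) + Cu⁺(aq); hence Q = ([Ce³⁺(aq)]·[Cu⁺(aq)]) / [Ce⁴⁺(aq)] = 250 (log Q = 2.398).
E = E° − (0.0631/n)·log Q = +1.07 − (0.0631/1)(2.398) = +0.919 V.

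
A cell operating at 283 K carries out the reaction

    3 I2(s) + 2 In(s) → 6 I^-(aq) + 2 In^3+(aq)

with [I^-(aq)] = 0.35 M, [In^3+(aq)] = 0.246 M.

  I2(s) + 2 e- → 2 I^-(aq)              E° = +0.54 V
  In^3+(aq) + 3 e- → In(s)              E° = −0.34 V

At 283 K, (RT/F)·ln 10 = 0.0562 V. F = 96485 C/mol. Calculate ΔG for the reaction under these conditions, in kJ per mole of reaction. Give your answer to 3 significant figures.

−531 kJ/mol

The standard cell potential is +0.54 − (−0.34) = +0.88 V, with n = 6 electrons in the balanced equation.
Here Q = [I^-(aq)]^6·[In^3+(aq)]^2 = 0.000111 (log Q = −3.954), giving E = +0.88 − (0.0562/6)·(−3.954) = +0.9170 V.
Finally ΔG = −nFE = −(6)(96485 C/mol)(+0.9170 V) = −531 kJ/mol.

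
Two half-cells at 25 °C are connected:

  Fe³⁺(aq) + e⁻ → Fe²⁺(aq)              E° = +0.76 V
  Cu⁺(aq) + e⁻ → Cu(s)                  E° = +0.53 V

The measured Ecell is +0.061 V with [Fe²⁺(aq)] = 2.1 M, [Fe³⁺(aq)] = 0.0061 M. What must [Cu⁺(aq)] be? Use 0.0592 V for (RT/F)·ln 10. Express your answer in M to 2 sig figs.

2.1 M

Fe³⁺/Fe²⁺ is the cathode (higher E°); E°cell = +0.76 − (+0.53) = +0.23 V with n = 1.
Rearranging E = E° − (0.0592/n)·log Q gives log Q = 1(+0.23 − (+0.061))/0.0592 = 2.855.
The balanced reaction is Fe³⁺(aq) + Cu(s) → Fe²⁺(aq) + Cu⁺(aq), so Q = ([Fe²⁺(aq)]·[Cu⁺(aq)]) / [Fe³⁺(aq)].
Substituting the known concentrations and solving, log [Cu⁺(aq)] = 0.318 and [Cu⁺(aq)] = 2.1 M.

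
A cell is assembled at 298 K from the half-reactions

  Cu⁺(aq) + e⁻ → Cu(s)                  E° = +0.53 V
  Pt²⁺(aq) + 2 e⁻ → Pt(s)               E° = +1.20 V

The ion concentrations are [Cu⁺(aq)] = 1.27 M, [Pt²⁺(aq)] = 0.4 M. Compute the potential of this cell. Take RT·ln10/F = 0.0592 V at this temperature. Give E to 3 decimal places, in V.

+0.652 V

Pt²⁺/Pt is reduced (cathode, E° = +1.20 V) and Cu⁺/Cu is oxidized (anode).
E°cell = +1.20 − (+0.53) = +0.67 V, with n = 2 electrons transferred.
The balanced reaction is Pt²⁺(aq) + 2 Cu(s) → Pt(s) + 2 Cu⁺(aq), so Q = [Cu⁺(aq)]^2 / [Pt²⁺(aq)] = 4.03 and log Q = 0.606.
E = E° − (0.0592/n)·log Q = +0.67 − (0.0592/2)(0.606) = +0.652 V.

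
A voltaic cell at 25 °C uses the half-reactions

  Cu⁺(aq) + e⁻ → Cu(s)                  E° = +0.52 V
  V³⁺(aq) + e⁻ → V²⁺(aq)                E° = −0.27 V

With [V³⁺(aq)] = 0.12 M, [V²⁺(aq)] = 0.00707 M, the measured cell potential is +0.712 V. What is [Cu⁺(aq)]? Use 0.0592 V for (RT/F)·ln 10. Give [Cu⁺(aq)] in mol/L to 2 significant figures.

With Cu⁺/Cu at the cathode and V³⁺/V²⁺ at the anode, E°cell = +0.52 − (−0.27) = +0.79 V (n = 1).
Rearranging E = E° − (0.0592/n)·log Q gives log Q = 1(+0.79 − (+0.712))/0.0592 = 1.318.
Balancing electrons gives Cu⁺(aq) + V²⁺(aq) → Cu(s) + V³⁺(aq); thus Q = [V³⁺(aq)] / ([Cu⁺(aq)]·[V²⁺(aq)]).
Substituting the known concentrations and solving, log [Cu⁺(aq)] = −0.088 and [Cu⁺(aq)] = 0.82 M.

0.82 M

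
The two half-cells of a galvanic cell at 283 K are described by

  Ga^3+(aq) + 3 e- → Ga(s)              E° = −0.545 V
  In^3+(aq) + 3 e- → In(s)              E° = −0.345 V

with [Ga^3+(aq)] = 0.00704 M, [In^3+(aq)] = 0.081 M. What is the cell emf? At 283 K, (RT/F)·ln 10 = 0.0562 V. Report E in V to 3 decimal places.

The In³⁺/In couple has the more positive E°, so it is the cathode; Ga³⁺/Ga is the anode.
E°cell = −0.345 − (−0.545) = +0.200 V, with n = 3 electrons transferred.
The balanced reaction is In^3+(aq) + Ga(s) → In(s) + Ga^3+(aq), so Q = [Ga^3+(aq)] / [In^3+(aq)] = 0.0869 and log Q = −1.061.
By the Nernst equation, E = +0.200 − (0.0562/3)·(−1.061) = +0.220 V.

+0.220 V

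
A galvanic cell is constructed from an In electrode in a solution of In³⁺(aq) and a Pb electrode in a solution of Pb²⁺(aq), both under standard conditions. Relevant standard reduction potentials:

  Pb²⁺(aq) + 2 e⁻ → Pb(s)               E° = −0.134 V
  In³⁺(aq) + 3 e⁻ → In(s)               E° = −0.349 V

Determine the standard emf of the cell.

+0.215 V

Of the two couples in this cell, the one with the more positive reduction potential is reduced at the cathode: here that is Pb²⁺/Pb (−0.134 V); In³⁺/In (−0.349 V) is the anode.
E°cell = E°(cathode) − E°(anode) = −0.134 − (−0.349) = +0.215 V.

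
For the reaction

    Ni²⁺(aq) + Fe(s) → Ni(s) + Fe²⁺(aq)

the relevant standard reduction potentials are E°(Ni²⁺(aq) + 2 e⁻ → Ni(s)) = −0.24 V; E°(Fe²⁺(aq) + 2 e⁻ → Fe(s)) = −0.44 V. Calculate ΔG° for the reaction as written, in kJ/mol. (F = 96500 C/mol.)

In the reaction as written Ni²⁺(aq) is reduced, so the Ni²⁺/Ni couple is the cathode and Fe²⁺/Fe is the anode.
E°cell = −0.24 − (−0.44) = +0.20 V; balancing electrons gives n = 2.
ΔG° = −nFE°cell = −(2)(96500)(+0.20) J/mol = −38.6 kJ/mol.

−38.6 kJ/mol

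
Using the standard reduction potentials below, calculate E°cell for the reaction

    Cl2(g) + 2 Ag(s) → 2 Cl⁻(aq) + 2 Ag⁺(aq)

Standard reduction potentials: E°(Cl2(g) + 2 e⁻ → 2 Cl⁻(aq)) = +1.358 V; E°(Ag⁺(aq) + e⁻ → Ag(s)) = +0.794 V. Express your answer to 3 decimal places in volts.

+0.564 V

In the reaction as written, Cl2(g) is reduced (cathode) and Ag⁺(aq) is produced by oxidation at the anode.
E°cell = E°(cathode) − E°(anode) = +1.358 − (+0.794) = +0.564 V.
The positive value indicates the reaction is spontaneous as written.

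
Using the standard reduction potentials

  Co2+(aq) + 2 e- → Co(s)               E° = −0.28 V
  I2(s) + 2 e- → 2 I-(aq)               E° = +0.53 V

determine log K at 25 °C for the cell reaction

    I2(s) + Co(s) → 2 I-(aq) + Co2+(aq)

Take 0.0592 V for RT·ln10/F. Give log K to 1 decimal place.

The I₂/I⁻ couple is reduced (cathode); E°cell = +0.53 − (−0.28) = +0.81 V with n = 2.
At equilibrium E = 0, so log K = nE°cell / 0.0592 = (2)(+0.81) / 0.0592 = 27.4.

log K = 27.4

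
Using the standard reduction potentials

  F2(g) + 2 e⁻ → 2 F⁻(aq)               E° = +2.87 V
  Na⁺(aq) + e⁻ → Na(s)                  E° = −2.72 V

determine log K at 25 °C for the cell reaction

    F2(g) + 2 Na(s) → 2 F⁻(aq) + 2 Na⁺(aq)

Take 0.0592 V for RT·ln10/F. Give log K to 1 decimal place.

The F₂/F⁻ couple is reduced (cathode); E°cell = +2.87 − (−2.72) = +5.59 V with n = 2.
At equilibrium E = 0, so log K = nE°cell / 0.0592 = (2)(+5.59) / 0.0592 = 188.9.

log K = 188.9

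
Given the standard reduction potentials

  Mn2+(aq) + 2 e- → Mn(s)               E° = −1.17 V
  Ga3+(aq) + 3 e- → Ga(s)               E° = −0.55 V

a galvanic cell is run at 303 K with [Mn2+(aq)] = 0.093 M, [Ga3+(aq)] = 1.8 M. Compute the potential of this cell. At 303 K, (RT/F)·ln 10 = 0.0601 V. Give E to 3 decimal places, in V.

+0.656 V

Since E°(Ga³⁺/Ga) > E°(Mn²⁺/Mn), Ga³⁺/Ga serves as the cathode.
The standard potential is −0.55 − (−1.17) = +0.62 V and the balanced reaction transfers n = 6 electrons.
Balancing gives 2 Ga3+(aq) + 3 Mn(s) → 2 Ga(s) + 3 Mn2+(aq); hence Q = [Mn2+(aq)]^3 / [Ga3+(aq)]^2 = 0.000248 (log Q = −3.605).
By the Nernst equation, E = +0.62 − (0.0601/6)·(−3.605) = +0.656 V.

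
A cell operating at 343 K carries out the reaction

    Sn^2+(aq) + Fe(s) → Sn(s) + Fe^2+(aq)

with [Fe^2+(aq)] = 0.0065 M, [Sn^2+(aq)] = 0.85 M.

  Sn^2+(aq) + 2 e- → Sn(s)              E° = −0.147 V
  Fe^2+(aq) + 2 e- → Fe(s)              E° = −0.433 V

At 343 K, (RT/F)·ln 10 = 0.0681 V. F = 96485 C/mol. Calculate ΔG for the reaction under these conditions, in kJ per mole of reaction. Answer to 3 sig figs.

−69.1 kJ/mol

E°cell = −0.147 − (−0.433) = +0.286 V; the balanced reaction transfers n = 2 electrons.
The reaction quotient is [Fe^2+(aq)] / [Sn^2+(aq)] = 0.00765; by Nernst, E = +0.286 − (0.0681/2)(−2.117) = +0.3581 V.
Finally ΔG = −nFE = −(2)(96485 C/mol)(+0.3581 V) = −69.1 kJ/mol.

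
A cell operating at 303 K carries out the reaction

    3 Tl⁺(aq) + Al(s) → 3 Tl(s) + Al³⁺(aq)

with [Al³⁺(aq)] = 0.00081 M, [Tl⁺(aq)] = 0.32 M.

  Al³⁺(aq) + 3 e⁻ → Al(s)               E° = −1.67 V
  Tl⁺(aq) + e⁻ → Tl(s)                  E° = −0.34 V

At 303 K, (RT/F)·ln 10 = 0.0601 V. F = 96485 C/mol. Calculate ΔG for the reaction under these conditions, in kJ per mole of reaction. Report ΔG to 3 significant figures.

−394 kJ/mol

E°cell = −0.34 − (−1.67) = +1.33 V; the balanced reaction transfers n = 3 electrons.
The reaction quotient is [Al³⁺(aq)] / [Tl⁺(aq)]^3 = 0.0247; by Nernst, E = +1.33 − (0.0601/3)(−1.607) = +1.3622 V.
ΔG = −nFE = −(3)(96485)(+1.3622) J/mol = −394 kJ/mol.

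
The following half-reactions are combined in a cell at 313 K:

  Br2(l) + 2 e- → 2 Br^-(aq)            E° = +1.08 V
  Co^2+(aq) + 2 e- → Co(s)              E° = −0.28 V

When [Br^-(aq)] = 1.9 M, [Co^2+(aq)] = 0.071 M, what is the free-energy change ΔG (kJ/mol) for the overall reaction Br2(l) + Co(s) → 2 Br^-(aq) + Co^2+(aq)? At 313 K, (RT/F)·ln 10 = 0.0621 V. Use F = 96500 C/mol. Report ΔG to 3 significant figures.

−266 kJ/mol

With Br₂/Br⁻ reduced at the cathode, E°cell = +1.08 − (−0.28) = +1.36 V and n = 2.
Q = [Br^-(aq)]^2·[Co^2+(aq)] = 0.256, so log Q = −0.591 and E = +1.36 − (0.0621/2)(−0.591) = +1.3784 V.
Then ΔG = −nFE = −2 × 96500 × +1.3784 J/mol = −266 kJ/mol.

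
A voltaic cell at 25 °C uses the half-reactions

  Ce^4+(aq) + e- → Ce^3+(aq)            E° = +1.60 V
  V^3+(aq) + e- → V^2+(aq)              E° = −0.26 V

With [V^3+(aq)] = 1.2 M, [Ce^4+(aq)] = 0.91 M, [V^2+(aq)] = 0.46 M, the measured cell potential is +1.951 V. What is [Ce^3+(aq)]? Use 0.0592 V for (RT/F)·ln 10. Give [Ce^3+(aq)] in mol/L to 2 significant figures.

Ce⁴⁺/Ce³⁺ is the cathode (higher E°); E°cell = +1.60 − (−0.26) = +1.86 V with n = 1.
From the Nernst equation, log Q = n(E° − E)/0.0592 = 1·(+1.86 − (+1.951))/0.0592 = −1.537.
The balanced reaction is Ce^4+(aq) + V^2+(aq) → Ce^3+(aq) + V^3+(aq), so Q = ([Ce^3+(aq)]·[V^3+(aq)]) / ([Ce^4+(aq)]·[V^2+(aq)]).
Solving for the unknown gives log [Ce^3+(aq)] = −1.994, so [Ce^3+(aq)] ≈ 0.010 M.

0.010 M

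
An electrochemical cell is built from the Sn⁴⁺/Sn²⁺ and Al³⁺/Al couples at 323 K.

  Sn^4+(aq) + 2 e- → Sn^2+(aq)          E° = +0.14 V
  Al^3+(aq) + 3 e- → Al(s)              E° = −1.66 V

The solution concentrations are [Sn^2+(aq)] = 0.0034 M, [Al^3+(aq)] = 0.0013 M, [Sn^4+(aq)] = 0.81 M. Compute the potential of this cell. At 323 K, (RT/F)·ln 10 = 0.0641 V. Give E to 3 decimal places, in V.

+1.938 V

Since E°(Sn⁴⁺/Sn²⁺) > E°(Al³⁺/Al), Sn⁴⁺/Sn²⁺ serves as the cathode.
The standard potential is +0.14 − (−1.66) = +1.80 V and the balanced reaction transfers n = 6 electrons.
Balancing gives 3 Sn^4+(aq) + 2 Al(s) → 3 Sn^2+(aq) + 2 Al^3+(aq); hence Q = ([Sn^2+(aq)]^3·[Al^3+(aq)]^2) / [Sn^4+(aq)]^3 = 1.25×10^−13 (log Q = −12.903).
Applying E = E° − (RT ln10/nF)·log Q gives +1.80 − (0.0641/6)(−12.903) = +1.938 V.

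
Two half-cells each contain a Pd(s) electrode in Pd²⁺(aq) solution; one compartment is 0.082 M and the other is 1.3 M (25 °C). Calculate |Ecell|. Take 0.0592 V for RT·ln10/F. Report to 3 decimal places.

For a concentration cell E°cell = 0, since both electrodes use the same couple.
The compartment with the higher Pd²⁺(aq) concentration (1.3 M) acts as the cathode; ions are reduced there and produced at the dilute (0.082 M) anode.
With n = 2, Ecell = −(0.0592/2)·log([dilute]/[conc]) = −(0.0592/2)·log(0.082/1.3) = +0.036 V.

0.036 V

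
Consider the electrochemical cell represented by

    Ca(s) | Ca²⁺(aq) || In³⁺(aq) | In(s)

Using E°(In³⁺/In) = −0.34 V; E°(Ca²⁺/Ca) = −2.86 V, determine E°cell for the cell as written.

+2.52 V

By convention the left-hand electrode in cell notation is the anode (oxidation) and the right-hand electrode is the cathode (reduction).
E°cell = E°(right) − E°(left) = −0.34 − (−2.86) = +2.52 V.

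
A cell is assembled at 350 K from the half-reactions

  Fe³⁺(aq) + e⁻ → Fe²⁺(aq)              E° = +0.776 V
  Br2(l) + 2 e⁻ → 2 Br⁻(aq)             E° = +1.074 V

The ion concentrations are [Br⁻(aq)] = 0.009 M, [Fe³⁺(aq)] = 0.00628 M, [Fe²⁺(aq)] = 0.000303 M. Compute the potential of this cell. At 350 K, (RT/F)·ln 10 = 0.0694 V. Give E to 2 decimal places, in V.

+0.35 V

Since E°(Br₂/Br⁻) > E°(Fe³⁺/Fe²⁺), Br₂/Br⁻ serves as the cathode.
E°cell = +1.074 − (+0.776) = +0.298 V, with n = 2 electrons transferred.
The balanced reaction is Br2(l) + 2 Fe²⁺(aq) → 2 Br⁻(aq) + 2 Fe³⁺(aq), so Q = ([Br⁻(aq)]^2·[Fe³⁺(aq)]^2) / [Fe²⁺(aq)]^2 = 0.0348 and log Q = −1.458.
Applying E = E° − (RT ln10/nF)·log Q gives +0.298 − (0.0694/2)(−1.458) = +0.35 V.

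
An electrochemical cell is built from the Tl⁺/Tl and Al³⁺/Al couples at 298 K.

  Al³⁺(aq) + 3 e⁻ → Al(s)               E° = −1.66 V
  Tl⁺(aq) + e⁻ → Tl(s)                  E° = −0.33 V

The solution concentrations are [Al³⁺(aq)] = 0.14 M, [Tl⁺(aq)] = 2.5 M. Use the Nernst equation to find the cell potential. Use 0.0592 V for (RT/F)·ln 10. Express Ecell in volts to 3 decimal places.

+1.370 V

The Tl⁺/Tl couple has the more positive E°, so it is the cathode; Al³⁺/Al is the anode.
E°cell = −0.33 − (−1.66) = +1.33 V, with n = 3 electrons transferred.
Balancing gives 3 Tl⁺(aq) + Al(s) → 3 Tl(s) + Al³⁺(aq); hence Q = [Al³⁺(aq)] / [Tl⁺(aq)]^3 = 0.00896 (log Q = −2.048).
Applying E = E° − (RT ln10/nF)·log Q gives +1.33 − (0.0592/3)(−2.048) = +1.370 V.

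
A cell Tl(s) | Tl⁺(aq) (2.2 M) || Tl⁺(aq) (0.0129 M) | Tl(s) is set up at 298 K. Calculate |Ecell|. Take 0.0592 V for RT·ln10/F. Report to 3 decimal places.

0.132 V

For a concentration cell E°cell = 0, since both electrodes use the same couple.
The compartment with the higher Tl⁺(aq) concentration (2.2 M) acts as the cathode; ions are reduced there and produced at the dilute (0.0129 M) anode.
With n = 1, Ecell = −(0.0592/1)·log([dilute]/[conc]) = −(0.0592/1)·log(0.0129/2.2) = +0.132 V.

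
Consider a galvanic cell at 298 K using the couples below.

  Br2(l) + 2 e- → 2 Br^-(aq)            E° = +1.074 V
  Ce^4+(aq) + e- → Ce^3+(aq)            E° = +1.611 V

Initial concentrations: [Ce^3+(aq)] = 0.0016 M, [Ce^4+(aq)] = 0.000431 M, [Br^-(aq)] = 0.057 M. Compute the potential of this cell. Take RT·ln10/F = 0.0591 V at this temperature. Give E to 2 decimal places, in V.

Since E°(Ce⁴⁺/Ce³⁺) > E°(Br₂/Br⁻), Ce⁴⁺/Ce³⁺ serves as the cathode.
The standard potential is +1.611 − (+1.074) = +0.537 V and the balanced reaction transfers n = 2 electrons.
The balanced reaction is 2 Ce^4+(aq) + 2 Br^-(aq) → 2 Ce^3+(aq) + Br2(l), so Q = [Ce^3+(aq)]^2 / ([Ce^4+(aq)]^2·[Br^-(aq)]^2) = 4.24×10^3 and log Q = 3.628.
Applying E = E° − (RT ln10/nF)·log Q gives +0.537 − (0.0591/2)(3.628) = +0.43 V.

+0.43 V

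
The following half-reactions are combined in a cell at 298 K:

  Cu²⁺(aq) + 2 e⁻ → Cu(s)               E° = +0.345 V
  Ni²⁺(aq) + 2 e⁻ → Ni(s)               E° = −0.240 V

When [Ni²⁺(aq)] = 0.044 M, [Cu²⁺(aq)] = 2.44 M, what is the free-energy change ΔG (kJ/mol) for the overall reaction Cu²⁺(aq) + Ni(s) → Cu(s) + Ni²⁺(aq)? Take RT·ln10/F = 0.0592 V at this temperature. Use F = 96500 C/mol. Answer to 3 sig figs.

E°cell = +0.345 − (−0.240) = +0.585 V; the balanced reaction transfers n = 2 electrons.
Q = [Ni²⁺(aq)] / [Cu²⁺(aq)] = 0.018, so log Q = −1.744 and E = +0.585 − (0.0592/2)(−1.744) = +0.6366 V.
Finally ΔG = −nFE = −(2)(96500 C/mol)(+0.6366 V) = −123 kJ/mol.

−123 kJ/mol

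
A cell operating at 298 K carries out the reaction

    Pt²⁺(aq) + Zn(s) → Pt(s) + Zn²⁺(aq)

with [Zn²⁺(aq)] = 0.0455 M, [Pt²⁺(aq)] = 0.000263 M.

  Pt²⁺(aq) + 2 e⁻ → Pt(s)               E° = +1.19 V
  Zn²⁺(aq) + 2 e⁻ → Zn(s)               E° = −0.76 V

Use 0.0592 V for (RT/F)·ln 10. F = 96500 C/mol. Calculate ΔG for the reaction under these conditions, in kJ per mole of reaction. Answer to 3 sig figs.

−364 kJ/mol

E°cell = +1.19 − (−0.76) = +1.95 V; the balanced reaction transfers n = 2 electrons.
Q = [Zn²⁺(aq)] / [Pt²⁺(aq)] = 173, so log Q = 2.238 and E = +1.95 − (0.0592/2)(2.238) = +1.8838 V.
ΔG = −nFE = −(2)(96500)(+1.8838) J/mol = −364 kJ/mol.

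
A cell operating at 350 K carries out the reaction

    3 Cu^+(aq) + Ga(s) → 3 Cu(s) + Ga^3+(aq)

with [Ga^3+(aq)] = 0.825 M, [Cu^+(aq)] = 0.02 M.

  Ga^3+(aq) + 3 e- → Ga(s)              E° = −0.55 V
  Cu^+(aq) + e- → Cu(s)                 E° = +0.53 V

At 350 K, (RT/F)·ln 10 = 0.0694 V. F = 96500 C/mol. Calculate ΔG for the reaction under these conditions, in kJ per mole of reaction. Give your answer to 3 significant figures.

The standard cell potential is +0.53 − (−0.55) = +1.08 V, with n = 3 electrons in the balanced equation.
The reaction quotient is [Ga^3+(aq)] / [Cu^+(aq)]^3 = 1.03×10^5; by Nernst, E = +1.08 − (0.0694/3)(5.013) = +0.9640 V.
Finally ΔG = −nFE = −(3)(96500 C/mol)(+0.9640 V) = −279 kJ/mol.

−279 kJ/mol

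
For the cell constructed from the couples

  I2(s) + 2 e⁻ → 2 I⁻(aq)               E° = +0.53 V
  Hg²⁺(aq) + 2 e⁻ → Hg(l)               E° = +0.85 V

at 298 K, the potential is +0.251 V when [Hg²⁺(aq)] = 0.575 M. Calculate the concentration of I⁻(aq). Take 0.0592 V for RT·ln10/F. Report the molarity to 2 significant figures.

Hg²⁺/Hg is the cathode (higher E°); E°cell = +0.85 − (+0.53) = +0.32 V with n = 2.
Rearranging E = E° − (0.0592/n)·log Q gives log Q = 2(+0.32 − (+0.251))/0.0592 = 2.331.
For Hg²⁺(aq) + 2 I⁻(aq) → Hg(l) + I2(s), the reaction quotient is Q = 1 / ([Hg²⁺(aq)]·[I⁻(aq)]^2).
Solving for the unknown gives log [I⁻(aq)] = −1.045, so [I⁻(aq)] ≈ 0.090 M.

0.090 M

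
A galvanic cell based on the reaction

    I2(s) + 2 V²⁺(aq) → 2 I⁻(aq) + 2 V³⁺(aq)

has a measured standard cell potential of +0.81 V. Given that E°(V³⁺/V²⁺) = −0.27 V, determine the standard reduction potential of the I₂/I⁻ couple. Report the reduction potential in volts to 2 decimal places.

In the reaction as written the I₂/I⁻ couple is reduced (cathode) and V³⁺/V²⁺ is oxidized (anode), so E°cell = E°(I₂/I⁻) − E°(V³⁺/V²⁺).
E°(I₂/I⁻) = E°cell + E°(anode) = +0.81 + (−0.27) = +0.54 V.

+0.54 V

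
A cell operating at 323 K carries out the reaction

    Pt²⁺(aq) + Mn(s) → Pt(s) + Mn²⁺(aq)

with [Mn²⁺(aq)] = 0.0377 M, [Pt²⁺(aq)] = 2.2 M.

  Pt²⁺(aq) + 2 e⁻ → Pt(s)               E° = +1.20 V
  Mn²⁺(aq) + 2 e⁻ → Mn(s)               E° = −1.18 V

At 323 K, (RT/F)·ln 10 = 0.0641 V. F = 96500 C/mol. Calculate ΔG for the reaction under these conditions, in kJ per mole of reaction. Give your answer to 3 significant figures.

With Pt²⁺/Pt reduced at the cathode, E°cell = +1.20 − (−1.18) = +2.38 V and n = 2.
Here Q = [Mn²⁺(aq)] / [Pt²⁺(aq)] = 0.0171 (log Q = −1.766), giving E = +2.38 − (0.0641/2)·(−1.766) = +2.4366 V.
Finally ΔG = −nFE = −(2)(96500 C/mol)(+2.4366 V) = −470 kJ/mol.

−470 kJ/mol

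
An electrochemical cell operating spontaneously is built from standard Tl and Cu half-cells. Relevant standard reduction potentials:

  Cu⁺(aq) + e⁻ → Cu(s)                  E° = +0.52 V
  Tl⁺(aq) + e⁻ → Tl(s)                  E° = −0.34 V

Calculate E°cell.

+0.86 V

Of the two couples in this cell, the one with the more positive reduction potential is reduced at the cathode: here that is Cu⁺/Cu (+0.52 V); Tl⁺/Tl (−0.34 V) is the anode.
E°cell = E°(cathode) − E°(anode) = +0.52 − (−0.34) = +0.86 V.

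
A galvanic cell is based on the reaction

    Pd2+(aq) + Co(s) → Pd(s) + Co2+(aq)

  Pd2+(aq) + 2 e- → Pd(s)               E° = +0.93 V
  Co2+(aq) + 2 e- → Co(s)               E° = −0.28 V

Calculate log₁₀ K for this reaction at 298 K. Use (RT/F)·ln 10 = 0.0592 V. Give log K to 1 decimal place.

log K = 40.9

The Pd²⁺/Pd couple is reduced (cathode); E°cell = +0.93 − (−0.28) = +1.21 V with n = 2.
At equilibrium E = 0, so log K = nE°cell / 0.0592 = (2)(+1.21) / 0.0592 = 40.9.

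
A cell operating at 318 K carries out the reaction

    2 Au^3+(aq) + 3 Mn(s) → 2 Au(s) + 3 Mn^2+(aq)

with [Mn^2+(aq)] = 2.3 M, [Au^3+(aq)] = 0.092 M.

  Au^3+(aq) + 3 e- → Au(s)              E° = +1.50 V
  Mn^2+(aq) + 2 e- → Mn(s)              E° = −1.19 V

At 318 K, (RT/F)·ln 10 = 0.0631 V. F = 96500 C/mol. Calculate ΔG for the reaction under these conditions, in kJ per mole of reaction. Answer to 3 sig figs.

−1540 kJ/mol

The standard cell potential is +1.50 − (−1.19) = +2.69 V, with n = 6 electrons in the balanced equation.
The reaction quotient is [Mn^2+(aq)]^3 / [Au^3+(aq)]^2 = 1.44×10^3; by Nernst, E = +2.69 − (0.0631/6)(3.158) = +2.6568 V.
Finally ΔG = −nFE = −(6)(96500 C/mol)(+2.6568 V) = −1540 kJ/mol.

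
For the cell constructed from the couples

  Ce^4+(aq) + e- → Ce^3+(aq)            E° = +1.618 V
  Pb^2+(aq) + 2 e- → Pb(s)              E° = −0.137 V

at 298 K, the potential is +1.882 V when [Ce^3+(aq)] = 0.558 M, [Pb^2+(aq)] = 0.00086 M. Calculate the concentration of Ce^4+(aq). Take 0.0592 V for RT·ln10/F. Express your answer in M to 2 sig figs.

2.3 M

With Ce⁴⁺/Ce³⁺ at the cathode and Pb²⁺/Pb at the anode, E°cell = +1.618 − (−0.137) = +1.755 V (n = 2).
From the Nernst equation, log Q = n(E° − E)/0.0592 = 2·(+1.755 − (+1.882))/0.0592 = −4.291.
Balancing electrons gives 2 Ce^4+(aq) + Pb(s) → 2 Ce^3+(aq) + Pb^2+(aq); thus Q = ([Ce^3+(aq)]^2·[Pb^2+(aq)]) / [Ce^4+(aq)]^2.
Substituting the known concentrations and solving, log [Ce^4+(aq)] = 0.359 and [Ce^4+(aq)] = 2.3 M.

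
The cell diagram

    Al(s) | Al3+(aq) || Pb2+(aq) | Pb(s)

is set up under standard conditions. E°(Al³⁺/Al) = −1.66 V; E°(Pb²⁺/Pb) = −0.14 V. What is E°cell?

+1.52 V

By convention the left-hand electrode in cell notation is the anode (oxidation) and the right-hand electrode is the cathode (reduction).
E°cell = E°(right) − E°(left) = −0.14 − (−1.66) = +1.52 V.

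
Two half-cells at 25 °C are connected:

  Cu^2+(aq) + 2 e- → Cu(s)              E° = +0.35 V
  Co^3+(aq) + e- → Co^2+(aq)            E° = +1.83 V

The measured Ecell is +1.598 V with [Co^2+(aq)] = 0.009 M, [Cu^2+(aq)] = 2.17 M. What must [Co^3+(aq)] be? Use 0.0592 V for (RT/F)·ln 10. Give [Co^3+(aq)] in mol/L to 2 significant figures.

The Co³⁺/Co²⁺ couple has the larger reduction potential, so it is the cathode: E°cell = +1.83 − (+0.35) = +1.48 V and n = 2.
Rearranging E = E° − (0.0592/n)·log Q gives log Q = 2(+1.48 − (+1.598))/0.0592 = −3.986.
Balancing electrons gives 2 Co^3+(aq) + Cu(s) → 2 Co^2+(aq) + Cu^2+(aq); thus Q = ([Co^2+(aq)]^2·[Cu^2+(aq)]) / [Co^3+(aq)]^2.
Isolating [Co^3+(aq)] in Q = 10^{−3.986} yields log [Co^3+(aq)] = 0.115, i.e. 1.3 M.

1.3 M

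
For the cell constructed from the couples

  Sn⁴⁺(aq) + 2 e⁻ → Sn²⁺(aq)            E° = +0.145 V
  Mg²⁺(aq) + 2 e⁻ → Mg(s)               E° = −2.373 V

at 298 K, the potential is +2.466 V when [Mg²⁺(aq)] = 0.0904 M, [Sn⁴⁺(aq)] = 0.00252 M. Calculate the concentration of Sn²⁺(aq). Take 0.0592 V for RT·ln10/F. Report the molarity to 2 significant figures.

With Sn⁴⁺/Sn²⁺ at the cathode and Mg²⁺/Mg at the anode, E°cell = +0.145 − (−2.373) = +2.518 V (n = 2).
From the Nernst equation, log Q = n(E° − E)/0.0592 = 2·(+2.518 − (+2.466))/0.0592 = 1.757.
The balanced reaction is Sn⁴⁺(aq) + Mg(s) → Sn²⁺(aq) + Mg²⁺(aq), so Q = ([Sn²⁺(aq)]·[Mg²⁺(aq)]) / [Sn⁴⁺(aq)].
Isolating [Sn²⁺(aq)] in Q = 10^{1.757} yields log [Sn²⁺(aq)] = 0.202, i.e. 1.6 M.

1.6 M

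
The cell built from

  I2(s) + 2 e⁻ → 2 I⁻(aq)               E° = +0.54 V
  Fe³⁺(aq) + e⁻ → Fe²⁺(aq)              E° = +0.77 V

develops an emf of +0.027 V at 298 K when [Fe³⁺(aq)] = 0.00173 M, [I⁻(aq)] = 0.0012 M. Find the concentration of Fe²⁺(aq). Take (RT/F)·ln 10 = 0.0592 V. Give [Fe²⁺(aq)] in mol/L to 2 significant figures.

Fe³⁺/Fe²⁺ is the cathode (higher E°); E°cell = +0.77 − (+0.54) = +0.23 V with n = 2.
From the Nernst equation, log Q = n(E° − E)/0.0592 = 2·(+0.23 − (+0.027))/0.0592 = 6.858.
Balancing electrons gives 2 Fe³⁺(aq) + 2 I⁻(aq) → 2 Fe²⁺(aq) + I2(s); thus Q = [Fe²⁺(aq)]^2 / ([Fe³⁺(aq)]^2·[I⁻(aq)]^2).
Solving for the unknown gives log [Fe²⁺(aq)] = −2.254, so [Fe²⁺(aq)] ≈ 0.0056 M.

0.0056 M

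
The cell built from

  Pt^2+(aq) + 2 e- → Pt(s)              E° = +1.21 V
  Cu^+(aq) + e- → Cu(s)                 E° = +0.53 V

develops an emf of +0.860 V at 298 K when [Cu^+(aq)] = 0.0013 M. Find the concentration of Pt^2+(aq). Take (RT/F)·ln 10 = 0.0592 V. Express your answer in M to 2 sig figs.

2.0 M

Pt²⁺/Pt is the cathode (higher E°); E°cell = +1.21 − (+0.53) = +0.68 V with n = 2.
Since E = E° − (0.0592/n)·log Q, log Q = n(E° − E)/0.0592 = −6.081.
For Pt^2+(aq) + 2 Cu(s) → Pt(s) + 2 Cu^+(aq), the reaction quotient is Q = [Cu^+(aq)]^2 / [Pt^2+(aq)].
Solving for the unknown gives log [Pt^2+(aq)] = 0.309, so [Pt^2+(aq)] ≈ 2.0 M.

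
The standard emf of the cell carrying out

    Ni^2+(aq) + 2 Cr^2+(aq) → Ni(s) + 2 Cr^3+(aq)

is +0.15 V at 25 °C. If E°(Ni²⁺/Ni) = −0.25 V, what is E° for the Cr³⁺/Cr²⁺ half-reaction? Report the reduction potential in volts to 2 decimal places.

In the reaction as written the Ni²⁺/Ni couple is reduced (cathode) and Cr³⁺/Cr²⁺ is oxidized (anode), so E°cell = E°(Ni²⁺/Ni) − E°(Cr³⁺/Cr²⁺).
E°(Cr³⁺/Cr²⁺) = E°(cathode) − E°cell = −0.25 − (+0.15) = −0.40 V.

−0.40 V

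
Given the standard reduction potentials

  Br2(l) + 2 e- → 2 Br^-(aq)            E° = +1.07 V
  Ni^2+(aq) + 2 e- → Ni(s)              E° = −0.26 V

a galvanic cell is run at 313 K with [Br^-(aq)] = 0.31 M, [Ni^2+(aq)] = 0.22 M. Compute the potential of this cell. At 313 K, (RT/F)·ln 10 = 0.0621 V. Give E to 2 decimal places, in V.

+1.38 V

Br₂/Br⁻ is reduced (cathode, E° = +1.07 V) and Ni²⁺/Ni is oxidized (anode).
E°cell = E°cat − E°an = +1.07 − (−0.26) = +1.33 V; n = 2.
For the overall reaction Br2(l) + Ni(s) → 2 Br^-(aq) + Ni^2+(aq), Q = [Br^-(aq)]^2·[Ni^2+(aq)] = 0.0211, giving log Q = −1.675.
E = E° − (0.0621/n)·log Q = +1.33 − (0.0621/2)(−1.675) = +1.38 V.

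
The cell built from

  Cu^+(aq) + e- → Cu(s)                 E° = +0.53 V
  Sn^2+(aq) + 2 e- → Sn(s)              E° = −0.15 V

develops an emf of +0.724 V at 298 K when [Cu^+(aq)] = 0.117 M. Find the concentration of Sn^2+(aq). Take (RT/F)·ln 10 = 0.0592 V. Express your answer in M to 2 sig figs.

With Cu⁺/Cu at the cathode and Sn²⁺/Sn at the anode, E°cell = +0.53 − (−0.15) = +0.68 V (n = 2).
Rearranging E = E° − (0.0592/n)·log Q gives log Q = 2(+0.68 − (+0.724))/0.0592 = −1.486.
The balanced reaction is 2 Cu^+(aq) + Sn(s) → 2 Cu(s) + Sn^2+(aq), so Q = [Sn^2+(aq)] / [Cu^+(aq)]^2.
Isolating [Sn^2+(aq)] in Q = 10^{−1.486} yields log [Sn^2+(aq)] = −3.350, i.e. 0.00045 M.

0.00045 M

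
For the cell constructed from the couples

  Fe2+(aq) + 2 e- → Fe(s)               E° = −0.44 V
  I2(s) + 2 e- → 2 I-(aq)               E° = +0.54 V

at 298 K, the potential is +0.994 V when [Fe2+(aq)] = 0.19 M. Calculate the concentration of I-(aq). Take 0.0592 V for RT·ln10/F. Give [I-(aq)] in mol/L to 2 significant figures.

With I₂/I⁻ at the cathode and Fe²⁺/Fe at the anode, E°cell = +0.54 − (−0.44) = +0.98 V (n = 2).
Rearranging E = E° − (0.0592/n)·log Q gives log Q = 2(+0.98 − (+0.994))/0.0592 = −0.473.
The balanced reaction is I2(s) + Fe(s) → 2 I-(aq) + Fe2+(aq), so Q = [I-(aq)]^2·[Fe2+(aq)].
Substituting the known concentrations and solving, log [I-(aq)] = 0.124 and [I-(aq)] = 1.3 M.

1.3 M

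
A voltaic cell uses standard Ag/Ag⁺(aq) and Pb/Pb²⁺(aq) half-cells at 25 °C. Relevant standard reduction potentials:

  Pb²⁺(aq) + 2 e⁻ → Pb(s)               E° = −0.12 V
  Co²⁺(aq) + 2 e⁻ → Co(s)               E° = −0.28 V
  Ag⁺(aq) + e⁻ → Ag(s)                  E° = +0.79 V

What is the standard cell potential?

+0.91 V

The Ag⁺/Ag couple has the higher E°, so Ag ion is reduced (cathode) and Pb is oxidized (anode).
E°cell = E°(cathode) − E°(anode) = +0.79 − (−0.12) = +0.91 V.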